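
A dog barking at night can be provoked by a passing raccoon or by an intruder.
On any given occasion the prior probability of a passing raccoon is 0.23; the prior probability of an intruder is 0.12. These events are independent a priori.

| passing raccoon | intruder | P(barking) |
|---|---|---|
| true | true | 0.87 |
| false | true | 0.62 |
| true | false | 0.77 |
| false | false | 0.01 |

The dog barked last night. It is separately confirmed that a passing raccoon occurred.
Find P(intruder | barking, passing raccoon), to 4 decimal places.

Enumerate both values of intruder and weight by the priors:
  P(barking | passing raccoon) = 0.77*0.88 + 0.87*0.12
        = 0.677600 + 0.104400 = 0.782000
Configurations with intruder contribute 0.104400, so
  P(intruder | barking, passing raccoon) = 0.104400 / 0.782000 ≈ 0.1335

P(intruder | barking, passing raccoon) ≈ 0.1335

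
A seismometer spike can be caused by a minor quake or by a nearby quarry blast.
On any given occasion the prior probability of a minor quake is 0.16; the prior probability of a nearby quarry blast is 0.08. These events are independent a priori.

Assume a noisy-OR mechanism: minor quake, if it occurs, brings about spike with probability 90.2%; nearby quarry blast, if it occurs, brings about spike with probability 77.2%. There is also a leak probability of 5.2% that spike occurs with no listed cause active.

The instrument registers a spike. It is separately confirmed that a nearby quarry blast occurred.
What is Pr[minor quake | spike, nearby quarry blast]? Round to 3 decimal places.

Pr[minor quake | spike, nearby quarry blast] ≈ 0.192

Under noisy-OR, P(spike | causes) = 1 − (1−0.052)·∏(1−qᵢ) over the active causes.
P(spike | nearby quarry blast) = 0.783856*0.84 + 0.978818*0.16 = 0.658439 + 0.156611 = 0.815050
Of this, 0.156611 comes from 0.978818*0.16 (the minor quake=true cases).
Hence the posterior is 0.156611/0.815050 ≈ 0.192.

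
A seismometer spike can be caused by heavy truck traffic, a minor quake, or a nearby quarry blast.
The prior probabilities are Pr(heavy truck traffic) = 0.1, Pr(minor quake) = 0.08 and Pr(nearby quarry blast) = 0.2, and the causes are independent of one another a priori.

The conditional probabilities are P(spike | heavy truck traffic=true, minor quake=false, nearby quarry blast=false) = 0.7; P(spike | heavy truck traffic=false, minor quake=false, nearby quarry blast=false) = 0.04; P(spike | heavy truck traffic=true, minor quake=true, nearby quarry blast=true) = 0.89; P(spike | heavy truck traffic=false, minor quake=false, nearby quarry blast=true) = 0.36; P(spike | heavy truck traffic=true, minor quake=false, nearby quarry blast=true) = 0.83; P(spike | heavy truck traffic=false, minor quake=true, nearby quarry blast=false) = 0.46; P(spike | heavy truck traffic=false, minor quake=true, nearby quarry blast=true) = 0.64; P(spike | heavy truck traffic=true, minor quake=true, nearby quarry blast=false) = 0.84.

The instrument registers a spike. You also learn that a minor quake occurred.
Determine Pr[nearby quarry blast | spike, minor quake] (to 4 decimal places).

Enumerate the 4 (heavy truck traffic, nearby quarry blast) configurations and weight by the priors:
  P(spike | minor quake) = 0.46·0.9·0.8 + 0.64·0.9·0.2 + 0.84·0.1·0.8 + 0.89·0.1·0.2
        = 0.331200 + 0.115200 + 0.067200 + 0.017800 = 0.531400
Configurations with nearby quarry blast contribute 0.133000, so
  P(nearby quarry blast | spike, minor quake) = 0.133000 / 0.531400 ≈ 0.2503

Pr[nearby quarry blast | spike, minor quake] ≈ 0.2503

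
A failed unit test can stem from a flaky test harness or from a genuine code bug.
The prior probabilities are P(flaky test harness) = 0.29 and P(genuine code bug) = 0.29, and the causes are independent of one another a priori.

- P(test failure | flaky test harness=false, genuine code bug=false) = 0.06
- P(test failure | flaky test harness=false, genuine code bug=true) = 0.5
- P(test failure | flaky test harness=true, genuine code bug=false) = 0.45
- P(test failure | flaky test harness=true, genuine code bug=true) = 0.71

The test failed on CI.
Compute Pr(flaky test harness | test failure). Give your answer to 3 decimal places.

Pr(flaky test harness | test failure) ≈ 0.534

Sum P(test failure|·) weighted by the priors over the 4 (flaky test harness, genuine code bug) configurations:
  P(test failure) = 0.06·0.71·0.71 + 0.5·0.71·0.29 + 0.45·0.29·0.71 + 0.71·0.29·0.29
        = 0.030246 + 0.102950 + 0.092655 + 0.059711 = 0.285562
Keeping only the flaky test harness-present terms gives 0.152366, so
  P(flaky test harness | test failure) = 0.152366 / 0.285562 ≈ 0.534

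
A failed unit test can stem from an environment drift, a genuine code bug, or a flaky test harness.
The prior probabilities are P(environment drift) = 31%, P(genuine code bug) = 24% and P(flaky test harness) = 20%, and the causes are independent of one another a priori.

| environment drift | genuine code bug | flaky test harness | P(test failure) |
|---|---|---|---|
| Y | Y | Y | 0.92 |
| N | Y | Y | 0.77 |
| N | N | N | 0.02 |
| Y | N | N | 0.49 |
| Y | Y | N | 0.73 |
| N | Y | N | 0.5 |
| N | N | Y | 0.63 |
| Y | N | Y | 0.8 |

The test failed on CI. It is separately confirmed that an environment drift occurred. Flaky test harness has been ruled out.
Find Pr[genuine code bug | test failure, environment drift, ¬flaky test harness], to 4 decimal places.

Pr[genuine code bug | test failure, environment drift, ¬flaky test harness] ≈ 0.3199

Sum P(test failure|·) weighted by the priors over both values of genuine code bug:
  P(test failure | environment drift, ¬flaky test harness) = 0.49×0.76 + 0.73×0.24
        = 0.372400 + 0.175200 = 0.547600
Keeping only the genuine code bug-present terms gives 0.175200, so
  P(genuine code bug | test failure, environment drift, ¬flaky test harness) = 0.175200 / 0.547600 ≈ 0.3199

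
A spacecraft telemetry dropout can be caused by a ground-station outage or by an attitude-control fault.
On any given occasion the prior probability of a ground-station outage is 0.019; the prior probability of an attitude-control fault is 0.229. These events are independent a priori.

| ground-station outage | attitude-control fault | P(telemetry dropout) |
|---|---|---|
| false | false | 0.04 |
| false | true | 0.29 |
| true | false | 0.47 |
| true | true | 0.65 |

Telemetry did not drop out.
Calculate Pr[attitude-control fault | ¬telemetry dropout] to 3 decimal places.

By total probability over the 4 (ground-station outage, attitude-control fault) configurations:
  P(¬telemetry dropout) = 0.96·0.981·0.771 + 0.71·0.981·0.229 + 0.53·0.019·0.771 + 0.35·0.019·0.229
        = 0.726097 + 0.159501 + 0.007764 + 0.001523 = 0.894885
Configurations with attitude-control fault contribute 0.161024, so
  P(attitude-control fault | ¬telemetry dropout) = 0.161024 / 0.894885 ≈ 0.180

Pr[attitude-control fault | ¬telemetry dropout] ≈ 0.180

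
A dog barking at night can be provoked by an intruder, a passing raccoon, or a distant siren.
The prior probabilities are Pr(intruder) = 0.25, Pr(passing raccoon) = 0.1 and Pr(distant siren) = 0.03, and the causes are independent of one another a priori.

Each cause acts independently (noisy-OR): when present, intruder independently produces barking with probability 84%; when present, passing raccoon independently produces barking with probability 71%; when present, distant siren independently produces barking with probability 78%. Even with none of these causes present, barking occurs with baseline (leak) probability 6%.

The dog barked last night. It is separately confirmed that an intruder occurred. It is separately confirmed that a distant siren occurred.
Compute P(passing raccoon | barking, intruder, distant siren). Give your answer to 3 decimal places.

Under noisy-OR, P(barking | causes) = 1 − (1−0.06)·∏(1−qᵢ) over the active causes.
For the numerator, keep only passing raccoon=true terms: 0.990404×0.1 = 0.099040
The normalizing constant is 0.966912×0.9 + 0.990404×0.1 = 0.969261
Posterior = 0.099040 / 0.969261 ≈ 0.102

P(passing raccoon | barking, intruder, distant siren) ≈ 0.102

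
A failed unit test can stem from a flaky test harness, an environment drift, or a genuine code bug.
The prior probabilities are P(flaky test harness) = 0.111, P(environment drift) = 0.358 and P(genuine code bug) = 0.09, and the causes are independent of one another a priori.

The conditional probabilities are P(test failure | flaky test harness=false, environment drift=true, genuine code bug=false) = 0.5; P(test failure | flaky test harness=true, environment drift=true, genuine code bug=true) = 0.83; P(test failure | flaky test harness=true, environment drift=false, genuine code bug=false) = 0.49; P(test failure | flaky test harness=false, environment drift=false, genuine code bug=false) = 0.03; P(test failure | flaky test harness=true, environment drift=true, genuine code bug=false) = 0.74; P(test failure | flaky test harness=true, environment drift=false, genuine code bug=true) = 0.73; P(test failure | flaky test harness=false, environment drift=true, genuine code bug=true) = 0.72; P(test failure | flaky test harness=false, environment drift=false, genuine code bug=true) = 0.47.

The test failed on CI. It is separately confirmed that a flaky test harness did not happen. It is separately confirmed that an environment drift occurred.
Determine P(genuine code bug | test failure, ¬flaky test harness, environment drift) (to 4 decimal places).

P(genuine code bug | test failure, ¬flaky test harness, environment drift) ≈ 0.1247

Weight on genuine code bug=true, given the evidence: 0.72×0.09 = 0.064800
The normalizing constant is 0.5×0.91 + 0.72×0.09 = 0.519800
P(genuine code bug | test failure, ¬flaky test harness, environment drift) = 0.064800/0.519800 ≈ 0.1247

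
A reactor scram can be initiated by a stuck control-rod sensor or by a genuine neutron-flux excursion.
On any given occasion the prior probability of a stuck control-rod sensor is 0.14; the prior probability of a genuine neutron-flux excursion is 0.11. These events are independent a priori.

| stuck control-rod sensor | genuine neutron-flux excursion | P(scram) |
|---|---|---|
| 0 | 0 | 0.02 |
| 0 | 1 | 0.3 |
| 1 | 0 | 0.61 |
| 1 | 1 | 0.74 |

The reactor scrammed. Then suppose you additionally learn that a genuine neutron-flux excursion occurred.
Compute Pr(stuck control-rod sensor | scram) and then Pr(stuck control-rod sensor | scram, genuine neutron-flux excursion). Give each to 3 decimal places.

Enumerate the 4 (stuck control-rod sensor, genuine neutron-flux excursion) configurations and weight by the priors:
  P(scram) = 0.02*0.86*0.89 + 0.3*0.86*0.11 + 0.61*0.14*0.89 + 0.74*0.14*0.11
        = 0.015308 + 0.028380 + 0.076006 + 0.011396 = 0.131090
The terms with stuck control-rod sensor present sum to 0.087402, so
  P(stuck control-rod sensor | scram) = 0.087402 / 0.131090 ≈ 0.667

With the extra evidence:
Enumerate both values of stuck control-rod sensor and weight by the priors:
  P(scram | genuine neutron-flux excursion) = 0.3·0.86 + 0.74·0.14
        = 0.258000 + 0.103600 = 0.361600
Keeping only the stuck control-rod sensor-present terms gives 0.103600, so
  P(stuck control-rod sensor | scram, genuine neutron-flux excursion) = 0.103600 / 0.361600 ≈ 0.287
This is intercausal reasoning (explaining away): once genuine neutron-flux excursion accounts for the scram, stuck control-rod sensor becomes less likely.

Pr(stuck control-rod sensor | scram) ≈ 0.667; Pr(stuck control-rod sensor | scram, genuine neutron-flux excursion) ≈ 0.287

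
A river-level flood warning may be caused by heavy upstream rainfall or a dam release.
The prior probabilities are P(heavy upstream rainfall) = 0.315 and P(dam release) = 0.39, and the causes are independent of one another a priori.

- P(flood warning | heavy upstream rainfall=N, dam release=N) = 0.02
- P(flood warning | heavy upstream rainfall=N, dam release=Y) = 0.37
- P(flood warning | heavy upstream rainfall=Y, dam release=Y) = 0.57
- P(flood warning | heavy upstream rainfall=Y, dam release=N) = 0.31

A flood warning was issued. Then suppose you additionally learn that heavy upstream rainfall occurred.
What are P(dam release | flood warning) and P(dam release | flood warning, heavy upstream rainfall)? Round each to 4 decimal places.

Sum P(flood warning|·) weighted by the priors over the 4 (heavy upstream rainfall, dam release) configurations:
  P(flood warning) = 0.02*0.685*0.61 + 0.37*0.685*0.39 + 0.31*0.315*0.61 + 0.57*0.315*0.39
        = 0.008357 + 0.098846 + 0.059567 + 0.070025 = 0.236795
Keeping only the dam release-present terms gives 0.168871, so
  P(dam release | flood warning) = 0.168871 / 0.236795 ≈ 0.7132

With the extra evidence:
P(flood warning | heavy upstream rainfall) = 0.31×0.61 + 0.57×0.39 = 0.189100 + 0.222300 = 0.411400
Restricting to configurations with dam release present: 0.57×0.39 = 0.222300.
P(dam release | flood warning, heavy upstream rainfall) = 0.222300 / 0.411400 ≈ 0.5404
This is intercausal reasoning (explaining away): once heavy upstream rainfall accounts for the flood warning, dam release becomes less likely.

P(dam release | flood warning) ≈ 0.7132; P(dam release | flood warning, heavy upstream rainfall) ≈ 0.5404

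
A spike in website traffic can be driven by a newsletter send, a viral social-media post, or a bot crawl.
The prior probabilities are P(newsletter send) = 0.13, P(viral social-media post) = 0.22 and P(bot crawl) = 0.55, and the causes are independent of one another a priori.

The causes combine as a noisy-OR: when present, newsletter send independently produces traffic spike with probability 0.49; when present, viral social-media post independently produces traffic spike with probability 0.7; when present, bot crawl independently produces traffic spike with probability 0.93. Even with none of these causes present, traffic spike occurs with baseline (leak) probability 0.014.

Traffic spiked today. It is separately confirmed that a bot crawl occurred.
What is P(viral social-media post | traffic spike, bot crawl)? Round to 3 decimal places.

Under noisy-OR, P(traffic spike | causes) = 1 − (1−0.014)·∏(1−qᵢ) over the active causes.
Numerator (weight on configurations with viral social-media post): 0.187437 + 0.028298 = 0.215735
The normalizing constant is 0.93098·0.87·0.78 + 0.979294·0.87·0.22 + 0.9648·0.13·0.78 + 0.98944·0.13·0.22 = 0.945329
P(viral social-media post | traffic spike, bot crawl) = 0.215735/0.945329 ≈ 0.228

P(viral social-media post | traffic spike, bot crawl) ≈ 0.228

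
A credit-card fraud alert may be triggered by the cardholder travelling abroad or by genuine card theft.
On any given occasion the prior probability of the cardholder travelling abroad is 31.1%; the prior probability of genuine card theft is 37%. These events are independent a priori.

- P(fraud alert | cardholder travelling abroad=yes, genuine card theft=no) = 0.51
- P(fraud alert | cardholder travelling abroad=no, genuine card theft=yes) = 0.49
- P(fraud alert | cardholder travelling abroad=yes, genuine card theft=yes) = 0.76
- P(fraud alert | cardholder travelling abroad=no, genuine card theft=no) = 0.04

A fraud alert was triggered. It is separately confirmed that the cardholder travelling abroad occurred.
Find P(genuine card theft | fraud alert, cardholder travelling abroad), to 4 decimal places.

By total probability over both values of genuine card theft:
  P(fraud alert | cardholder travelling abroad) = 0.51×0.63 + 0.76×0.37
        = 0.321300 + 0.281200 = 0.602500
Keeping only the genuine card theft-present terms gives 0.281200, so
  P(genuine card theft | fraud alert, cardholder travelling abroad) = 0.281200 / 0.602500 ≈ 0.4667

P(genuine card theft | fraud alert, cardholder travelling abroad) ≈ 0.4667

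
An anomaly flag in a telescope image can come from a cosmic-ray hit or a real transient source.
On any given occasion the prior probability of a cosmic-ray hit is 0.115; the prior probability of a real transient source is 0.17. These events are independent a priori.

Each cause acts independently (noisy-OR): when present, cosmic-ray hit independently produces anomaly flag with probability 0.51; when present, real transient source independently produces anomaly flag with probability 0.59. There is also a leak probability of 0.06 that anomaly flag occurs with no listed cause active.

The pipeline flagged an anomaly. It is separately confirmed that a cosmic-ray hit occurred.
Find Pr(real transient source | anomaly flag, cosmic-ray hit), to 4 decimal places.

Pr(real transient source | anomaly flag, cosmic-ray hit) ≈ 0.2355

Under noisy-OR, P(anomaly flag | causes) = 1 − (1−0.06)·∏(1−qᵢ) over the active causes.
For the numerator, keep only real transient source=true terms: 0.811154×0.17 = 0.137896
Denominator P(anomaly flag | cosmic-ray hit): 0.5394×0.83 + 0.811154×0.17 = 0.585598
P(real transient source | anomaly flag, cosmic-ray hit) = 0.137896/0.585598 ≈ 0.2355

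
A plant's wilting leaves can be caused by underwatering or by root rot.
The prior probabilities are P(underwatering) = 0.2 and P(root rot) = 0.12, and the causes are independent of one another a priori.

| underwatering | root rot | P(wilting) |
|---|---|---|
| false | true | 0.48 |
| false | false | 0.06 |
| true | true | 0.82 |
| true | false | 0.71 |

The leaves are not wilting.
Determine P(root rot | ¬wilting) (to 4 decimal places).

P(¬wilting) = 0.94·0.8·0.88 + 0.52·0.8·0.12 + 0.29·0.2·0.88 + 0.18·0.2·0.12 = 0.661760 + 0.049920 + 0.051040 + 0.004320 = 0.767040
Of this, 0.054240 comes from 0.049920 + 0.004320 (the root rot=true cases).
So P(root rot | ¬wilting) = 0.054240/0.767040 ≈ 0.0707.

P(root rot | ¬wilting) ≈ 0.0707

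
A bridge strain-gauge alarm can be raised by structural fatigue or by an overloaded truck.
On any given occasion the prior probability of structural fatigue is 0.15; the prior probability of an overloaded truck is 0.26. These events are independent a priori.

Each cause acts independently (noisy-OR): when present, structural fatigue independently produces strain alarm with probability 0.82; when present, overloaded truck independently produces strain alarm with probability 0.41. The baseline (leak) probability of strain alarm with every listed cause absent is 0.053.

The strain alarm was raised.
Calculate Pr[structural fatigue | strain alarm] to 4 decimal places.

Under noisy-OR, P(strain alarm | causes) = 1 − (1−0.053)·∏(1−qᵢ) over the active causes.
Numerator (weight on configurations with structural fatigue): 0.092079 + 0.035078 = 0.127157
Normalizer over all consistent configurations: 0.053×0.85×0.74 + 0.44127×0.85×0.26 + 0.82954×0.15×0.74 + 0.899429×0.15×0.26 = 0.258015
P(structural fatigue | strain alarm) = 0.127157/0.258015 ≈ 0.4928

Pr[structural fatigue | strain alarm] ≈ 0.4928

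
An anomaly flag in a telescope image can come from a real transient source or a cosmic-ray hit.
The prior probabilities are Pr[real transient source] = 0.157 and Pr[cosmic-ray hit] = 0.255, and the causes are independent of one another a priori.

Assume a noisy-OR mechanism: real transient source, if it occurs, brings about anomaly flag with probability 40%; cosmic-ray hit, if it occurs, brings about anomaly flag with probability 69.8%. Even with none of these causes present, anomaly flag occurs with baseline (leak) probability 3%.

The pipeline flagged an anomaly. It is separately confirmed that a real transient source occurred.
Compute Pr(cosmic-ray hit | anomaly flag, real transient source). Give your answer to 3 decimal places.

Pr(cosmic-ray hit | anomaly flag, real transient source) ≈ 0.403

Under noisy-OR, P(anomaly flag | causes) = 1 − (1−0.03)·∏(1−qᵢ) over the active causes.
P(anomaly flag | real transient source) = 0.418×0.745 + 0.824236×0.255 = 0.311410 + 0.210180 = 0.521590
Of this, 0.210180 comes from 0.824236×0.255 (the cosmic-ray hit=true cases).
So P(cosmic-ray hit | anomaly flag, real transient source) = 0.210180/0.521590 ≈ 0.403.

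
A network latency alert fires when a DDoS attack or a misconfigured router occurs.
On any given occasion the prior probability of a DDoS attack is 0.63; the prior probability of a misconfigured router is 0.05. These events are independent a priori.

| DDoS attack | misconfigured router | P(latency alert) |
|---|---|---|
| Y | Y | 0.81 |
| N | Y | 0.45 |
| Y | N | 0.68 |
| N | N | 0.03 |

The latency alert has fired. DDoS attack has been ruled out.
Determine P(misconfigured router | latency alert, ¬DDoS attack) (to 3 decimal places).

P(misconfigured router | latency alert, ¬DDoS attack) ≈ 0.441

By total probability over both values of misconfigured router:
  P(latency alert | ¬DDoS attack) = 0.03·0.95 + 0.45·0.05
        = 0.028500 + 0.022500 = 0.051000
Configurations with misconfigured router contribute 0.022500, so
  P(misconfigured router | latency alert, ¬DDoS attack) = 0.022500 / 0.051000 ≈ 0.441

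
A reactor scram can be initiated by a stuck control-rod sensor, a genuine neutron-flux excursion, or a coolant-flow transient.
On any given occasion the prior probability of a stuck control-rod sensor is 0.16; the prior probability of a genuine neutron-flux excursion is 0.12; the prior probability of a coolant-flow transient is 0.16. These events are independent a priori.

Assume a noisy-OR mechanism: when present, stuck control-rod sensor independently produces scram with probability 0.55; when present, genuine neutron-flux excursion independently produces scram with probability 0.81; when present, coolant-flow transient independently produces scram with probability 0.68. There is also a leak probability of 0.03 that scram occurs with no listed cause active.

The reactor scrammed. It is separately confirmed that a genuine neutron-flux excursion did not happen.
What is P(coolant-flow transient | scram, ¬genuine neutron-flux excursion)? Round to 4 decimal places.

Under noisy-OR, P(scram | causes) = 1 − (1−0.03)·∏(1−qᵢ) over the active causes.
Numerator (weight on configurations with coolant-flow transient): 0.092682 + 0.022024 = 0.114706
Normalizer over all consistent configurations: 0.03·0.84·0.84 + 0.6896·0.84·0.16 + 0.5635·0.16·0.84 + 0.86032·0.16·0.16 = 0.211608
Posterior = 0.114706 / 0.211608 ≈ 0.5421

P(coolant-flow transient | scram, ¬genuine neutron-flux excursion) ≈ 0.5421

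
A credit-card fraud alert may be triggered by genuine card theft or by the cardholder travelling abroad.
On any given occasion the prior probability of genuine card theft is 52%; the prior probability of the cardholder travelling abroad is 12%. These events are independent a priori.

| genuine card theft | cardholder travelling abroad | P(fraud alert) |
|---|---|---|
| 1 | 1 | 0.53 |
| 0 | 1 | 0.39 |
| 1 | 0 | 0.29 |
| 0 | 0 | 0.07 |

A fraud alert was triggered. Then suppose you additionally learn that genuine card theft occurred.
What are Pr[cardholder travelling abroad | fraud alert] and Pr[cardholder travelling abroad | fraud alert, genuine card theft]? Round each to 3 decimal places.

Pr[cardholder travelling abroad | fraud alert] ≈ 0.255; Pr[cardholder travelling abroad | fraud alert, genuine card theft] ≈ 0.199

Numerator (weight on configurations with cardholder travelling abroad): 0.022464 + 0.033072 = 0.055536
Normalizer over all consistent configurations: 0.07×0.48×0.88 + 0.39×0.48×0.12 + 0.29×0.52×0.88 + 0.53×0.52×0.12 = 0.217808
P(cardholder travelling abroad | fraud alert) = 0.055536/0.217808 ≈ 0.255

With the extra evidence:
Enumerate both values of cardholder travelling abroad and weight by the priors:
  P(fraud alert | genuine card theft) = 0.29·0.88 + 0.53·0.12
        = 0.255200 + 0.063600 = 0.318800
Keeping only the cardholder travelling abroad-present terms gives 0.063600, so
  P(cardholder travelling abroad | fraud alert, genuine card theft) = 0.063600 / 0.318800 ≈ 0.199
Conditioning on genuine card theft lowers the posterior on cardholder travelling abroad: the classic explaining-away effect in a common-effect structure.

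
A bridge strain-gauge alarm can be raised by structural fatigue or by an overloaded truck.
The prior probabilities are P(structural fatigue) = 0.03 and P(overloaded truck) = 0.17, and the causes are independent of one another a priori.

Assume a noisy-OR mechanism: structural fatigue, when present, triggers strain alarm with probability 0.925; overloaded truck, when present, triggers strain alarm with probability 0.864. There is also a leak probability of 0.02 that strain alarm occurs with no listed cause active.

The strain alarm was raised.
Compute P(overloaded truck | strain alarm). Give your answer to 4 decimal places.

Under noisy-OR, P(strain alarm | causes) = 1 − (1−0.02)·∏(1−qᵢ) over the active causes.
Numerator (weight on configurations with overloaded truck): 0.142922 + 0.005049 = 0.147971
Denominator P(strain alarm): 0.02·0.97·0.83 + 0.86672·0.97·0.17 + 0.9265·0.03·0.83 + 0.990004·0.03·0.17 = 0.187143
P(overloaded truck | strain alarm) = 0.147971/0.187143 ≈ 0.7907

P(overloaded truck | strain alarm) ≈ 0.7907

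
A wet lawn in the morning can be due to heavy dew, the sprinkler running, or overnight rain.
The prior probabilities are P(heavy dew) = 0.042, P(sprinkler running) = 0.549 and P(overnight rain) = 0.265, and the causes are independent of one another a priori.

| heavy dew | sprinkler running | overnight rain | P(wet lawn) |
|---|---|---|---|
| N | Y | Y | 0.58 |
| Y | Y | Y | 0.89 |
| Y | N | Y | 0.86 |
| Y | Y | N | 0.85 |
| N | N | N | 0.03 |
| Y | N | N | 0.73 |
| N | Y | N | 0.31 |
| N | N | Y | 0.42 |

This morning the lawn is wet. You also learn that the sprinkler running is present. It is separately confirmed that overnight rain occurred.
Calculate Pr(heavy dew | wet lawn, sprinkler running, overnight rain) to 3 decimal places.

Pr(heavy dew | wet lawn, sprinkler running, overnight rain) ≈ 0.063

For the numerator, keep only heavy dew=true terms: 0.89·0.042 = 0.037380
The normalizing constant is 0.58·0.958 + 0.89·0.042 = 0.593020
P(heavy dew | wet lawn, sprinkler running, overnight rain) = 0.037380/0.593020 ≈ 0.063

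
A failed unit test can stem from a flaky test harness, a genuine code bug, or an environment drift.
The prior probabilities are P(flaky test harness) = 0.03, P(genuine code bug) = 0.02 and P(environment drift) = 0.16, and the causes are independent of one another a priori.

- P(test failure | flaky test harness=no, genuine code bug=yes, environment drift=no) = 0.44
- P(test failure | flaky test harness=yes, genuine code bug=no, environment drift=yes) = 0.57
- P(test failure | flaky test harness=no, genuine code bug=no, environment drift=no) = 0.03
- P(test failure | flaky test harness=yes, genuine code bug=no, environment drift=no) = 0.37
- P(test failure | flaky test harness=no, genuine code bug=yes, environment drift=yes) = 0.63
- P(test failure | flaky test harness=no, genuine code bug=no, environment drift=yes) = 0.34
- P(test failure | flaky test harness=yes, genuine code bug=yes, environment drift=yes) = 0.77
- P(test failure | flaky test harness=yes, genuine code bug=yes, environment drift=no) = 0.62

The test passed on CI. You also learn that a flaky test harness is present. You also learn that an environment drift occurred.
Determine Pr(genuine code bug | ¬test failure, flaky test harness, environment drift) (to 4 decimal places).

P(¬test failure | flaky test harness, environment drift) = 0.43×0.98 + 0.23×0.02 = 0.421400 + 0.004600 = 0.426000
Of this, 0.004600 comes from 0.23×0.02 (the genuine code bug=true cases).
Hence the posterior is 0.004600/0.426000 ≈ 0.0108.

Pr(genuine code bug | ¬test failure, flaky test harness, environment drift) ≈ 0.0108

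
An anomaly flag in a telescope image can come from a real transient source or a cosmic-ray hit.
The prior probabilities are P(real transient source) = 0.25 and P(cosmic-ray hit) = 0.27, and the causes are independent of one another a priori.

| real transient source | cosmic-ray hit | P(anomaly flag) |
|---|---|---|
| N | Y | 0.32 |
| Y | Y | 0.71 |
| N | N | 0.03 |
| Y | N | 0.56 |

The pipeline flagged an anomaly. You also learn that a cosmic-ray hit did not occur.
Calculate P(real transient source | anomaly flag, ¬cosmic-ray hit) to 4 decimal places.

P(real transient source | anomaly flag, ¬cosmic-ray hit) ≈ 0.8615

Enumerate both values of real transient source and weight by the priors:
  P(anomaly flag | ¬cosmic-ray hit) = 0.03*0.75 + 0.56*0.25
        = 0.022500 + 0.140000 = 0.162500
Keeping only the real transient source-present terms gives 0.140000, so
  P(real transient source | anomaly flag, ¬cosmic-ray hit) = 0.140000 / 0.162500 ≈ 0.8615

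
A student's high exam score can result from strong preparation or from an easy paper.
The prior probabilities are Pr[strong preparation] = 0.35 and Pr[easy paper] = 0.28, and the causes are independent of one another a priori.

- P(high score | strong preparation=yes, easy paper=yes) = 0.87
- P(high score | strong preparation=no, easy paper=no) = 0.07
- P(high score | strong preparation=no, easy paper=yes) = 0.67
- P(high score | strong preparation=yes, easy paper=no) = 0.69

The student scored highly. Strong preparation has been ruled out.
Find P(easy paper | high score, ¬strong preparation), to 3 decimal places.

P(easy paper | high score, ¬strong preparation) ≈ 0.788

Enumerate both values of easy paper and weight by the priors:
  P(high score | ¬strong preparation) = 0.07×0.72 + 0.67×0.28
        = 0.050400 + 0.187600 = 0.238000
The terms with easy paper present sum to 0.187600, so
  P(easy paper | high score, ¬strong preparation) = 0.187600 / 0.238000 ≈ 0.788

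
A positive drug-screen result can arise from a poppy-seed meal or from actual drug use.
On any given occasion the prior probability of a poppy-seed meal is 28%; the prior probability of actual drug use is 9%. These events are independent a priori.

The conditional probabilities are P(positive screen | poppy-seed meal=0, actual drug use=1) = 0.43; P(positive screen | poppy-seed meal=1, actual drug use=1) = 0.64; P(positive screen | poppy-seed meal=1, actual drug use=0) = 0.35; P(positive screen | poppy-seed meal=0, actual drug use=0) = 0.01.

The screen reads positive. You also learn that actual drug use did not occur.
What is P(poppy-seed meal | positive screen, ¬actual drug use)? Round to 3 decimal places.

Weight on poppy-seed meal=true, given the evidence: 0.35*0.28 = 0.098000
Normalizer over all consistent configurations: 0.01*0.72 + 0.35*0.28 = 0.105200
P(poppy-seed meal | positive screen, ¬actual drug use) = 0.098000/0.105200 ≈ 0.932

P(poppy-seed meal | positive screen, ¬actual drug use) ≈ 0.932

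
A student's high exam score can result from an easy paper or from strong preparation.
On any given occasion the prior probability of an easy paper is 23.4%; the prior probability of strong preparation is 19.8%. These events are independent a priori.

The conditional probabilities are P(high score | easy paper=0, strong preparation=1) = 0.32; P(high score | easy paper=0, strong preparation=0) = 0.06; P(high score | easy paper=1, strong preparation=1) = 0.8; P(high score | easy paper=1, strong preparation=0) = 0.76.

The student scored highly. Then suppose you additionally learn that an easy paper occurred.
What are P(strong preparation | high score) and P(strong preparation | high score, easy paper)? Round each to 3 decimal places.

P(strong preparation | high score) ≈ 0.323; P(strong preparation | high score, easy paper) ≈ 0.206

Enumerate the 4 (easy paper, strong preparation) configurations and weight by the priors:
  P(high score) = 0.06*0.766*0.802 + 0.32*0.766*0.198 + 0.76*0.234*0.802 + 0.8*0.234*0.198
        = 0.036860 + 0.048534 + 0.142628 + 0.037066 = 0.265088
The terms with strong preparation present sum to 0.085600, so
  P(strong preparation | high score) = 0.085600 / 0.265088 ≈ 0.323

Now condition on the additional information:
Numerator (weight on configurations with strong preparation): 0.8*0.198 = 0.158400
The normalizing constant is 0.76*0.802 + 0.8*0.198 = 0.767920
P(strong preparation | high score, easy paper) = 0.158400/0.767920 ≈ 0.206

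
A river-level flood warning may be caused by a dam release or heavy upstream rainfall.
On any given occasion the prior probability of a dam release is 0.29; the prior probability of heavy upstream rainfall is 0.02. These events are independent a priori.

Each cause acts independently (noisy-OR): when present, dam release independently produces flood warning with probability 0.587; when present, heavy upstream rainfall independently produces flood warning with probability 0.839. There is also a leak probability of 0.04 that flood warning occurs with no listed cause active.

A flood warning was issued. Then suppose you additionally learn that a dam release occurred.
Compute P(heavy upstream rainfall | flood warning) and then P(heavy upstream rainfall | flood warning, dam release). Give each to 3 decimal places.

Under noisy-OR, P(flood warning | causes) = 1 − (1−0.04)·∏(1−qᵢ) over the active causes.
P(flood warning) = 0.04*0.71*0.98 + 0.84544*0.71*0.02 + 0.60352*0.29*0.98 + 0.936167*0.29*0.02 = 0.027832 + 0.012005 + 0.171520 + 0.005430 = 0.216787
The heavy upstream rainfall-present share is 0.012005 + 0.005430 = 0.017435.
So P(heavy upstream rainfall | flood warning) = 0.017435/0.216787 ≈ 0.080.

Now also conditioning on dam release=true:
By total probability over both values of heavy upstream rainfall:
  P(flood warning | dam release) = 0.60352×0.98 + 0.936167×0.02
        = 0.591450 + 0.018723 = 0.610173
Configurations with heavy upstream rainfall contribute 0.018723, so
  P(heavy upstream rainfall | flood warning, dam release) = 0.018723 / 0.610173 ≈ 0.031

P(heavy upstream rainfall | flood warning) ≈ 0.080; P(heavy upstream rainfall | flood warning, dam release) ≈ 0.031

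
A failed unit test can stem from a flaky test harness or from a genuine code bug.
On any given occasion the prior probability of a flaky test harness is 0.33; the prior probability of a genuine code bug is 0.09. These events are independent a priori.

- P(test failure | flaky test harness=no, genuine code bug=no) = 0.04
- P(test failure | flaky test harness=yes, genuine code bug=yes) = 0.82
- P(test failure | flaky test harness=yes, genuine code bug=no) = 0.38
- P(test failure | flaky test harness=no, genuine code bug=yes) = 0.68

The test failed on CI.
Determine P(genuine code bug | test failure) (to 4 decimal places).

P(test failure) = 0.04*0.67*0.91 + 0.68*0.67*0.09 + 0.38*0.33*0.91 + 0.82*0.33*0.09 = 0.024388 + 0.041004 + 0.114114 + 0.024354 = 0.203860
Of this, 0.065358 comes from 0.041004 + 0.024354 (the genuine code bug=true cases).
So P(genuine code bug | test failure) = 0.065358/0.203860 ≈ 0.3206.

P(genuine code bug | test failure) ≈ 0.3206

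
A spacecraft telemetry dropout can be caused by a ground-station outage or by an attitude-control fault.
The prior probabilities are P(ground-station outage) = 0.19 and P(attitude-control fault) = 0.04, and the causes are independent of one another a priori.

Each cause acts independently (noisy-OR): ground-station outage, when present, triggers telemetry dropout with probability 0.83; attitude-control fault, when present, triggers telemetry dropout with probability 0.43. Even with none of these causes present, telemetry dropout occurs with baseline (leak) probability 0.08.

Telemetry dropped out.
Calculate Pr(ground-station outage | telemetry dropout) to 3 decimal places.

Under noisy-OR, P(telemetry dropout | causes) = 1 − (1−0.08)·∏(1−qᵢ) over the active causes.
Weight on ground-station outage=true, given the evidence: 0.153873 + 0.006922 = 0.160795
Denominator P(telemetry dropout): 0.08*0.81*0.96 + 0.4756*0.81*0.04 + 0.8436*0.19*0.96 + 0.910852*0.19*0.04 = 0.238412
P(ground-station outage | telemetry dropout) = 0.160795/0.238412 ≈ 0.674

Pr(ground-station outage | telemetry dropout) ≈ 0.674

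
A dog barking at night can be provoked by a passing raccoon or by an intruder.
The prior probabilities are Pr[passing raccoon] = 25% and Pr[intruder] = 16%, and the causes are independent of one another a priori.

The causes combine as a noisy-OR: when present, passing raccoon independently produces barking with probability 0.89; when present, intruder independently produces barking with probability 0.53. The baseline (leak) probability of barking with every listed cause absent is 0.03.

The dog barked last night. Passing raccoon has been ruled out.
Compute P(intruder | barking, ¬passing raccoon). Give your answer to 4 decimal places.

Under noisy-OR, P(barking | causes) = 1 − (1−0.03)·∏(1−qᵢ) over the active causes.
For the numerator, keep only intruder=true terms: 0.5441·0.16 = 0.087056
Normalizer over all consistent configurations: 0.03·0.84 + 0.5441·0.16 = 0.112256
Posterior = 0.087056 / 0.112256 ≈ 0.7755

P(intruder | barking, ¬passing raccoon) ≈ 0.7755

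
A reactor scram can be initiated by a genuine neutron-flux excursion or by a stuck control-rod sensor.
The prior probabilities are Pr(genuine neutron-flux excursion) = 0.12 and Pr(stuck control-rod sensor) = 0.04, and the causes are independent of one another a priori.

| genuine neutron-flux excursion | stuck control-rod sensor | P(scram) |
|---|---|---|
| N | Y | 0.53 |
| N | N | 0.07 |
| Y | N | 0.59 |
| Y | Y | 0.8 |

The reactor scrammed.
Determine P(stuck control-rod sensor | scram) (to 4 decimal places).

Numerator (weight on configurations with stuck control-rod sensor): 0.018656 + 0.003840 = 0.022496
Denominator P(scram): 0.07·0.88·0.96 + 0.53·0.88·0.04 + 0.59·0.12·0.96 + 0.8·0.12·0.04 = 0.149600
Posterior = 0.022496 / 0.149600 ≈ 0.1504

P(stuck control-rod sensor | scram) ≈ 0.1504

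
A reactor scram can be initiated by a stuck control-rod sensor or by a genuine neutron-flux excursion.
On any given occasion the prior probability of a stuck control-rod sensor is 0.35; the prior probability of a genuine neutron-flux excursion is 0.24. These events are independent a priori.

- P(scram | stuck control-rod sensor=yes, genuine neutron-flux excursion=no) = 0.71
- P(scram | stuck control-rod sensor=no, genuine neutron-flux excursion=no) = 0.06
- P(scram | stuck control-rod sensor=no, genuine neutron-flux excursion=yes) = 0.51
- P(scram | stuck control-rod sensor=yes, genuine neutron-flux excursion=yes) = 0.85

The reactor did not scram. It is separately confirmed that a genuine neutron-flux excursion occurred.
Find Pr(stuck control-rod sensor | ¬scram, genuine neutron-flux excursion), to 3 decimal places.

Pr(stuck control-rod sensor | ¬scram, genuine neutron-flux excursion) ≈ 0.142

Enumerate both values of stuck control-rod sensor and weight by the priors:
  P(¬scram | genuine neutron-flux excursion) = 0.49·0.65 + 0.15·0.35
        = 0.318500 + 0.052500 = 0.371000
Keeping only the stuck control-rod sensor-present terms gives 0.052500, so
  P(stuck control-rod sensor | ¬scram, genuine neutron-flux excursion) = 0.052500 / 0.371000 ≈ 0.142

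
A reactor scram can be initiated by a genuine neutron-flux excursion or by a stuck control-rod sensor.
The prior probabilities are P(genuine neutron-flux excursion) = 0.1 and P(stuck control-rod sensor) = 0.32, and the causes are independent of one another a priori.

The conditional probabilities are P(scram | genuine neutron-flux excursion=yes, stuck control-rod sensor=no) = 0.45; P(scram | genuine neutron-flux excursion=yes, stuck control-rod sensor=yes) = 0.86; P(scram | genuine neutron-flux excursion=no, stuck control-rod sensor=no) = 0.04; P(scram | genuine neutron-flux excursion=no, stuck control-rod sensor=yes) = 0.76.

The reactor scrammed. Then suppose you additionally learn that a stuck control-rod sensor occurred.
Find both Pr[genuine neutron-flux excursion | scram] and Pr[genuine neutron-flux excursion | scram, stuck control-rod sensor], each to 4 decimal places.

P(scram) = 0.04·0.9·0.68 + 0.76·0.9·0.32 + 0.45·0.1·0.68 + 0.86·0.1·0.32 = 0.024480 + 0.218880 + 0.030600 + 0.027520 = 0.301480
Restricting to configurations with genuine neutron-flux excursion present: 0.030600 + 0.027520 = 0.058120.
P(genuine neutron-flux excursion | scram) = 0.058120 / 0.301480 ≈ 0.1928

Now condition on the additional information:
By total probability over both values of genuine neutron-flux excursion:
  P(scram | stuck control-rod sensor) = 0.76×0.9 + 0.86×0.1
        = 0.684000 + 0.086000 = 0.770000
Configurations with genuine neutron-flux excursion contribute 0.086000, so
  P(genuine neutron-flux excursion | scram, stuck control-rod sensor) = 0.086000 / 0.770000 ≈ 0.1117
The drop from 0.1928 to 0.1117 is the explaining-away (discounting) effect.

Pr[genuine neutron-flux excursion | scram] ≈ 0.1928; Pr[genuine neutron-flux excursion | scram, stuck control-rod sensor] ≈ 0.1117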